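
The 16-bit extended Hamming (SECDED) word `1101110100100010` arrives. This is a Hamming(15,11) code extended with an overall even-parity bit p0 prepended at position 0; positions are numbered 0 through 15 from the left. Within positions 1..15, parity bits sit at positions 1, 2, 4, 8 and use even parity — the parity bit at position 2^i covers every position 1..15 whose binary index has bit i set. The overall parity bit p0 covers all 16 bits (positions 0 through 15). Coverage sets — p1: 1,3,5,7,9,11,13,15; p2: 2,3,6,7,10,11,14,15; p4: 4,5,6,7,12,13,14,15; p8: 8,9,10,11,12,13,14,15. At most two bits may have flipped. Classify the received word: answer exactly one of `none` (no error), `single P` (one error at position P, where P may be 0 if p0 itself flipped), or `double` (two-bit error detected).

none

s1: b1⊕b3⊕b5⊕b7⊕b9⊕b11⊕b13⊕b15 = 1⊕1⊕1⊕1⊕0⊕0⊕0⊕0 = 0
s2: b2⊕b3⊕b6⊕b7⊕b10⊕b11⊕b14⊕b15 = 0⊕1⊕0⊕1⊕1⊕0⊕1⊕0 = 0
s4: b4⊕b5⊕b6⊕b7⊕b12⊕b13⊕b14⊕b15 = 1⊕1⊕0⊕1⊕0⊕0⊕1⊕0 = 0
s8: b8⊕b9⊕b10⊕b11⊕b12⊕b13⊕b14⊕b15 = 0⊕0⊕1⊕0⊕0⊕0⊕1⊕0 = 0
Syndrome (s8...s1) = 0000 → position 0 (no error).
Overall parity (XOR of all 16 bits, including p0): 1⊕1⊕0⊕1⊕1⊕1⊕0⊕1⊕0⊕0⊕1⊕0⊕0⊕0⊕1⊕0 = 0
Overall=0, syndrome position=0 → no error.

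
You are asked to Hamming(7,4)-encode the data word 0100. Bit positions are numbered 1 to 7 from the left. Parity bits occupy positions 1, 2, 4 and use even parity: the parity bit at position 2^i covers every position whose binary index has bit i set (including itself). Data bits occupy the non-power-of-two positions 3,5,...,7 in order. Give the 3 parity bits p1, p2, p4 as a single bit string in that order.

101

Place data bits at non-power-of-two positions: b3=0, b5=1, b6=0, b7=0.
p1 = XOR of data positions {3,5,7} = 0⊕1⊕0 = 1
p2 = XOR of data positions {3,6,7} = 0⊕0⊕0 = 0
p4 = XOR of data positions {5,6,7} = 1⊕0⊕0 = 1
Parity bits p1,p2,p4 = 101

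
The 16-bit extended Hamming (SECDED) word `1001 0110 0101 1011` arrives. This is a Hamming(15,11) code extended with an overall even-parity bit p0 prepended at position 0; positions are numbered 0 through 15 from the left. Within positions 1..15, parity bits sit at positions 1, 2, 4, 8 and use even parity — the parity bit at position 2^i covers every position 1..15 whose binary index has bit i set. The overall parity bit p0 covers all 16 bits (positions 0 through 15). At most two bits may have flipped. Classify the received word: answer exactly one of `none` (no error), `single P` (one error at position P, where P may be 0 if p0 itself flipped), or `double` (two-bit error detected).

s1: b1⊕b3⊕b5⊕b7⊕b9⊕b11⊕b13⊕b15 = 0⊕1⊕1⊕0⊕1⊕1⊕0⊕1 = 1
s2: b2⊕b3⊕b6⊕b7⊕b10⊕b11⊕b14⊕b15 = 0⊕1⊕1⊕0⊕0⊕1⊕1⊕1 = 1
s4: b4⊕b5⊕b6⊕b7⊕b12⊕b13⊕b14⊕b15 = 0⊕1⊕1⊕0⊕1⊕0⊕1⊕1 = 1
s8: b8⊕b9⊕b10⊕b11⊕b12⊕b13⊕b14⊕b15 = 0⊕1⊕0⊕1⊕1⊕0⊕1⊕1 = 1
Syndrome (s8...s1) = 1111 → position 15.
Overall parity (XOR of all 16 bits, including p0): 1⊕0⊕0⊕1⊕0⊕1⊕1⊕0⊕0⊕1⊕0⊕1⊕1⊕0⊕1⊕1 = 1
Overall=1, syndrome position=15 → single-bit error at position 15.

single 15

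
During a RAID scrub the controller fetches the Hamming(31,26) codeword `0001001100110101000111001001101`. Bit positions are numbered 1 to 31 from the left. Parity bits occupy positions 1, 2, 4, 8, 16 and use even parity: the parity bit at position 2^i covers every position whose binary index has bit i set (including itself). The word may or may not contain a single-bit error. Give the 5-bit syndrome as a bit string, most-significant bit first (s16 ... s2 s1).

s1: b1⊕b3⊕b5⊕b7⊕b9⊕b11⊕b13⊕b15⊕b17⊕b19⊕b21⊕b23⊕b25⊕b27⊕b29⊕b31 = 0⊕0⊕0⊕1⊕0⊕1⊕0⊕0⊕0⊕0⊕1⊕0⊕1⊕0⊕1⊕1 = 0
s2: b2⊕b3⊕b6⊕b7⊕b10⊕b11⊕b14⊕b15⊕b18⊕b19⊕b22⊕b23⊕b26⊕b27⊕b30⊕b31 = 0⊕0⊕0⊕1⊕0⊕1⊕1⊕0⊕0⊕0⊕1⊕0⊕0⊕0⊕0⊕1 = 1
s4: b4⊕b5⊕b6⊕b7⊕b12⊕b13⊕b14⊕b15⊕b20⊕b21⊕b22⊕b23⊕b28⊕b29⊕b30⊕b31 = 1⊕0⊕0⊕1⊕1⊕0⊕1⊕0⊕1⊕1⊕1⊕0⊕1⊕1⊕0⊕1 = 0
s8: b8⊕b9⊕b10⊕b11⊕b12⊕b13⊕b14⊕b15⊕b24⊕b25⊕b26⊕b27⊕b28⊕b29⊕b30⊕b31 = 1⊕0⊕0⊕1⊕1⊕0⊕1⊕0⊕0⊕1⊕0⊕0⊕1⊕1⊕0⊕1 = 0
s16: b16⊕b17⊕b18⊕b19⊕b20⊕b21⊕b22⊕b23⊕b24⊕b25⊕b26⊕b27⊕b28⊕b29⊕b30⊕b31 = 1⊕0⊕0⊕0⊕1⊕1⊕1⊕0⊕0⊕1⊕0⊕0⊕1⊕1⊕0⊕1 = 0
Syndrome (s16...s1) = 00010 → position 2.

00010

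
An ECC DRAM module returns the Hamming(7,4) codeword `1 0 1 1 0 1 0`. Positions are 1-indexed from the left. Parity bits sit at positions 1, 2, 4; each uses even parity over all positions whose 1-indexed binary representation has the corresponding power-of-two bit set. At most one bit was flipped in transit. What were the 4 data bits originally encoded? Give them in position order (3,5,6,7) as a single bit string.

s1: b1⊕b3⊕b5⊕b7 = 1⊕1⊕0⊕0 = 0
s2: b2⊕b3⊕b6⊕b7 = 0⊕1⊕1⊕0 = 0
s4: b4⊕b5⊕b6⊕b7 = 1⊕0⊕1⊕0 = 0
Syndrome (s4...s1) = 000 → position 0 (no error).
No correction needed.
Data bits at positions 3,5,6,7: 1010

1010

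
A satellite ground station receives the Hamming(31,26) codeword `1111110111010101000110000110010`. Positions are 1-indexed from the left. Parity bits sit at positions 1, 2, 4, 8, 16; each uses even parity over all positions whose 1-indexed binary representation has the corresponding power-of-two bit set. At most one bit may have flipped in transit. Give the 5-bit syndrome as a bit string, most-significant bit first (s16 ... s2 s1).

00000

s1: b1⊕b3⊕b5⊕b7⊕b9⊕b11⊕b13⊕b15⊕b17⊕b19⊕b21⊕b23⊕b25⊕b27⊕b29⊕b31 = 1⊕1⊕1⊕0⊕1⊕0⊕0⊕0⊕0⊕0⊕1⊕0⊕0⊕1⊕0⊕0 = 0
s2: b2⊕b3⊕b6⊕b7⊕b10⊕b11⊕b14⊕b15⊕b18⊕b19⊕b22⊕b23⊕b26⊕b27⊕b30⊕b31 = 1⊕1⊕1⊕0⊕1⊕0⊕1⊕0⊕0⊕0⊕0⊕0⊕1⊕1⊕1⊕0 = 0
s4: b4⊕b5⊕b6⊕b7⊕b12⊕b13⊕b14⊕b15⊕b20⊕b21⊕b22⊕b23⊕b28⊕b29⊕b30⊕b31 = 1⊕1⊕1⊕0⊕1⊕0⊕1⊕0⊕1⊕1⊕0⊕0⊕0⊕0⊕1⊕0 = 0
s8: b8⊕b9⊕b10⊕b11⊕b12⊕b13⊕b14⊕b15⊕b24⊕b25⊕b26⊕b27⊕b28⊕b29⊕b30⊕b31 = 1⊕1⊕1⊕0⊕1⊕0⊕1⊕0⊕0⊕0⊕1⊕1⊕0⊕0⊕1⊕0 = 0
s16: b16⊕b17⊕b18⊕b19⊕b20⊕b21⊕b22⊕b23⊕b24⊕b25⊕b26⊕b27⊕b28⊕b29⊕b30⊕b31 = 1⊕0⊕0⊕0⊕1⊕1⊕0⊕0⊕0⊕0⊕1⊕1⊕0⊕0⊕1⊕0 = 0
Syndrome (s16...s1) = 00000 → position 0 (no error).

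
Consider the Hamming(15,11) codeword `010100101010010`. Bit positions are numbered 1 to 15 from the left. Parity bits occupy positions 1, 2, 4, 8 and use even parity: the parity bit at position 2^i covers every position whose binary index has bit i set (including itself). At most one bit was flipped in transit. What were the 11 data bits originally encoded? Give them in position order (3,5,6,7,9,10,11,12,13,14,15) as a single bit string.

s1: b1⊕b3⊕b5⊕b7⊕b9⊕b11⊕b13⊕b15 = 0⊕0⊕0⊕1⊕1⊕1⊕0⊕0 = 1
s2: b2⊕b3⊕b6⊕b7⊕b10⊕b11⊕b14⊕b15 = 1⊕0⊕0⊕1⊕0⊕1⊕1⊕0 = 0
s4: b4⊕b5⊕b6⊕b7⊕b12⊕b13⊕b14⊕b15 = 1⊕0⊕0⊕1⊕0⊕0⊕1⊕0 = 1
s8: b8⊕b9⊕b10⊕b11⊕b12⊕b13⊕b14⊕b15 = 0⊕1⊕0⊕1⊕0⊕0⊕1⊕0 = 1
Syndrome (s8...s1) = 1101 → position 13.
Flip bit 13: corrected codeword = 010100101010110
Data bits at positions 3,5,6,7,9,10,11,12,13,14,15: 00011010110

00011010110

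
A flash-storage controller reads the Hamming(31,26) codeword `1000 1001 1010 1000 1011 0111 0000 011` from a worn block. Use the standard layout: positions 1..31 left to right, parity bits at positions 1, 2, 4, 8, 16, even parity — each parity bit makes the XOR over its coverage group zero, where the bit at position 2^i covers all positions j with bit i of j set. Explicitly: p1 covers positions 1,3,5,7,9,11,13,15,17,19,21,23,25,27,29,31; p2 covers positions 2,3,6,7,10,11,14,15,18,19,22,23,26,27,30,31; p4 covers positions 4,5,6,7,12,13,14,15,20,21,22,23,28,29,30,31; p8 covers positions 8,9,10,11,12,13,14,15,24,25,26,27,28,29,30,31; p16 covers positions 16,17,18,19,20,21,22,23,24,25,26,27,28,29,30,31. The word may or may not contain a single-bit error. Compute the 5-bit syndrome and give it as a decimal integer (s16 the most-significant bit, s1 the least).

13

s1: b1⊕b3⊕b5⊕b7⊕b9⊕b11⊕b13⊕b15⊕b17⊕b19⊕b21⊕b23⊕b25⊕b27⊕b29⊕b31 = 1⊕0⊕1⊕0⊕1⊕1⊕1⊕0⊕1⊕1⊕0⊕1⊕0⊕0⊕0⊕1 = 1
s2: b2⊕b3⊕b6⊕b7⊕b10⊕b11⊕b14⊕b15⊕b18⊕b19⊕b22⊕b23⊕b26⊕b27⊕b30⊕b31 = 0⊕0⊕0⊕0⊕0⊕1⊕0⊕0⊕0⊕1⊕1⊕1⊕0⊕0⊕1⊕1 = 0
s4: b4⊕b5⊕b6⊕b7⊕b12⊕b13⊕b14⊕b15⊕b20⊕b21⊕b22⊕b23⊕b28⊕b29⊕b30⊕b31 = 0⊕1⊕0⊕0⊕0⊕1⊕0⊕0⊕1⊕0⊕1⊕1⊕0⊕0⊕1⊕1 = 1
s8: b8⊕b9⊕b10⊕b11⊕b12⊕b13⊕b14⊕b15⊕b24⊕b25⊕b26⊕b27⊕b28⊕b29⊕b30⊕b31 = 1⊕1⊕0⊕1⊕0⊕1⊕0⊕0⊕1⊕0⊕0⊕0⊕0⊕0⊕1⊕1 = 1
s16: b16⊕b17⊕b18⊕b19⊕b20⊕b21⊕b22⊕b23⊕b24⊕b25⊕b26⊕b27⊕b28⊕b29⊕b30⊕b31 = 0⊕1⊕0⊕1⊕1⊕0⊕1⊕1⊕1⊕0⊕0⊕0⊕0⊕0⊕1⊕1 = 0
Syndrome (s16...s1) = 01101 → position 13.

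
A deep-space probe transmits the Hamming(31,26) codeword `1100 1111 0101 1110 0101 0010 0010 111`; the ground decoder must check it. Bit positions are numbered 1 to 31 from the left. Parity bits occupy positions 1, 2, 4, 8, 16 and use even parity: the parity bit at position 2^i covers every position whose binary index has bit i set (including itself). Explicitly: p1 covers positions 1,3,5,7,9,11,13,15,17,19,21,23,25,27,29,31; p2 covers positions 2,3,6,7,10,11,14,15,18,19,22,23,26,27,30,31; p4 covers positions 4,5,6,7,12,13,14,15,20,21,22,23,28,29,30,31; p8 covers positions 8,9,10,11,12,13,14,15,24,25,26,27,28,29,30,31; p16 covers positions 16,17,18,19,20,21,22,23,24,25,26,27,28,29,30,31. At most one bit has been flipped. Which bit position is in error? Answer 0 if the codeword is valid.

s1: b1⊕b3⊕b5⊕b7⊕b9⊕b11⊕b13⊕b15⊕b17⊕b19⊕b21⊕b23⊕b25⊕b27⊕b29⊕b31 = 1⊕0⊕1⊕1⊕0⊕0⊕1⊕1⊕0⊕0⊕0⊕1⊕0⊕1⊕1⊕1 = 1
s2: b2⊕b3⊕b6⊕b7⊕b10⊕b11⊕b14⊕b15⊕b18⊕b19⊕b22⊕b23⊕b26⊕b27⊕b30⊕b31 = 1⊕0⊕1⊕1⊕1⊕0⊕1⊕1⊕1⊕0⊕0⊕1⊕0⊕1⊕1⊕1 = 1
s4: b4⊕b5⊕b6⊕b7⊕b12⊕b13⊕b14⊕b15⊕b20⊕b21⊕b22⊕b23⊕b28⊕b29⊕b30⊕b31 = 0⊕1⊕1⊕1⊕1⊕1⊕1⊕1⊕1⊕0⊕0⊕1⊕0⊕1⊕1⊕1 = 0
s8: b8⊕b9⊕b10⊕b11⊕b12⊕b13⊕b14⊕b15⊕b24⊕b25⊕b26⊕b27⊕b28⊕b29⊕b30⊕b31 = 1⊕0⊕1⊕0⊕1⊕1⊕1⊕1⊕0⊕0⊕0⊕1⊕0⊕1⊕1⊕1 = 0
s16: b16⊕b17⊕b18⊕b19⊕b20⊕b21⊕b22⊕b23⊕b24⊕b25⊕b26⊕b27⊕b28⊕b29⊕b30⊕b31 = 0⊕0⊕1⊕0⊕1⊕0⊕0⊕1⊕0⊕0⊕0⊕1⊕0⊕1⊕1⊕1 = 1
Syndrome (s16...s1) = 10011 → position 19.

19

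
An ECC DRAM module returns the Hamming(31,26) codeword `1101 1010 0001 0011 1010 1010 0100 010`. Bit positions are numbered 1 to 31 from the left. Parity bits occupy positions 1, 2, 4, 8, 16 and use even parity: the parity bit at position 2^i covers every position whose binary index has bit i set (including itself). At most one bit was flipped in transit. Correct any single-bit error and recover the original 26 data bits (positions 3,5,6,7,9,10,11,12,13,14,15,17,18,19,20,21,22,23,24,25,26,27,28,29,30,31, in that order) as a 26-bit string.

01010001001111010100100010

s1: b1⊕b3⊕b5⊕b7⊕b9⊕b11⊕b13⊕b15⊕b17⊕b19⊕b21⊕b23⊕b25⊕b27⊕b29⊕b31 = 1⊕0⊕1⊕1⊕0⊕0⊕0⊕1⊕1⊕1⊕1⊕1⊕0⊕0⊕0⊕0 = 0
s2: b2⊕b3⊕b6⊕b7⊕b10⊕b11⊕b14⊕b15⊕b18⊕b19⊕b22⊕b23⊕b26⊕b27⊕b30⊕b31 = 1⊕0⊕0⊕1⊕0⊕0⊕0⊕1⊕0⊕1⊕0⊕1⊕1⊕0⊕1⊕0 = 1
s4: b4⊕b5⊕b6⊕b7⊕b12⊕b13⊕b14⊕b15⊕b20⊕b21⊕b22⊕b23⊕b28⊕b29⊕b30⊕b31 = 1⊕1⊕0⊕1⊕1⊕0⊕0⊕1⊕0⊕1⊕0⊕1⊕0⊕0⊕1⊕0 = 0
s8: b8⊕b9⊕b10⊕b11⊕b12⊕b13⊕b14⊕b15⊕b24⊕b25⊕b26⊕b27⊕b28⊕b29⊕b30⊕b31 = 0⊕0⊕0⊕0⊕1⊕0⊕0⊕1⊕0⊕0⊕1⊕0⊕0⊕0⊕1⊕0 = 0
s16: b16⊕b17⊕b18⊕b19⊕b20⊕b21⊕b22⊕b23⊕b24⊕b25⊕b26⊕b27⊕b28⊕b29⊕b30⊕b31 = 1⊕1⊕0⊕1⊕0⊕1⊕0⊕1⊕0⊕0⊕1⊕0⊕0⊕0⊕1⊕0 = 1
Syndrome (s16...s1) = 10010 → position 18.
Flip bit 18: corrected codeword = 1101101000010011111010100100010
Data bits at positions 3,5,6,7,9,10,11,12,13,14,15,17,18,19,20,21,22,23,24,25,26,27,28,29,30,31: 01010001001111010100100010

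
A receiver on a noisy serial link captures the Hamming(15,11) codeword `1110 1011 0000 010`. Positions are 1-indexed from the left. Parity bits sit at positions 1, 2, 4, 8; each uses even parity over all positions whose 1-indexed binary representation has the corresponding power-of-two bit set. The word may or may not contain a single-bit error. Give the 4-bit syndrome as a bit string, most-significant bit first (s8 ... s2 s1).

0100

s1: b1⊕b3⊕b5⊕b7⊕b9⊕b11⊕b13⊕b15 = 1⊕1⊕1⊕1⊕0⊕0⊕0⊕0 = 0
s2: b2⊕b3⊕b6⊕b7⊕b10⊕b11⊕b14⊕b15 = 1⊕1⊕0⊕1⊕0⊕0⊕1⊕0 = 0
s4: b4⊕b5⊕b6⊕b7⊕b12⊕b13⊕b14⊕b15 = 0⊕1⊕0⊕1⊕0⊕0⊕1⊕0 = 1
s8: b8⊕b9⊕b10⊕b11⊕b12⊕b13⊕b14⊕b15 = 1⊕0⊕0⊕0⊕0⊕0⊕1⊕0 = 0
Syndrome (s8...s1) = 0100 → position 4.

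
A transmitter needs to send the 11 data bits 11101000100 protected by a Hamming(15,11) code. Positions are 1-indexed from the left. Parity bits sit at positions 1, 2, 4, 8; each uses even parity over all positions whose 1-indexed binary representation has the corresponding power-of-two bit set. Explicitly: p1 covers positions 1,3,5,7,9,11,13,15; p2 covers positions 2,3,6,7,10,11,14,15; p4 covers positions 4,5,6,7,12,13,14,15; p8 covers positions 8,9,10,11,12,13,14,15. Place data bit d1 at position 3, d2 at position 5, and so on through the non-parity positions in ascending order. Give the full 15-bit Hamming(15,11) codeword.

001111001000100

Place data bits at non-power-of-two positions: b3=1, b5=1, b6=1, b7=0, b9=1, b10=0, b11=0, b12=0, b13=1, b14=0, b15=0.
p1 = XOR of data positions {3,5,7,9,11,13,15} = 1⊕1⊕0⊕1⊕0⊕1⊕0 = 0
p2 = XOR of data positions {3,6,7,10,11,14,15} = 1⊕1⊕0⊕0⊕0⊕0⊕0 = 0
p4 = XOR of data positions {5,6,7,12,13,14,15} = 1⊕1⊕0⊕0⊕1⊕0⊕0 = 1
p8 = XOR of data positions {9,10,11,12,13,14,15} = 1⊕0⊕0⊕0⊕1⊕0⊕0 = 0
Codeword b1..b15 = 001111001000100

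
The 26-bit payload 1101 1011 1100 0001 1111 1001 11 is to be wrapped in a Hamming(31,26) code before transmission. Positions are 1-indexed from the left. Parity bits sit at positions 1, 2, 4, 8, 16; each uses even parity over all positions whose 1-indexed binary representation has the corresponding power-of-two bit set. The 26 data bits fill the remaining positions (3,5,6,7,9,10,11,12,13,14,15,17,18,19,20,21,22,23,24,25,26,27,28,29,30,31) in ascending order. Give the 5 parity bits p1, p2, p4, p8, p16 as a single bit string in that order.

Place data bits at non-power-of-two positions: b3=1, b5=1, b6=0, b7=1, b9=1, b10=0, b11=1, b12=1, b13=1, b14=1, b15=0, b17=0, b18=0, b19=0, b20=0, b21=1, b22=1, b23=1, b24=1, b25=1, b26=1, b27=0, b28=0, b29=1, b30=1, b31=1.
p1 = XOR of data positions {3,5,7,9,11,13,15,17,19,21,23,25,27,29,31} = 1⊕1⊕1⊕1⊕1⊕1⊕0⊕0⊕0⊕1⊕1⊕1⊕0⊕1⊕1 = 1
p2 = XOR of data positions {3,6,7,10,11,14,15,18,19,22,23,26,27,30,31} = 1⊕0⊕1⊕0⊕1⊕1⊕0⊕0⊕0⊕1⊕1⊕1⊕0⊕1⊕1 = 1
p4 = XOR of data positions {5,6,7,12,13,14,15,20,21,22,23,28,29,30,31} = 1⊕0⊕1⊕1⊕1⊕1⊕0⊕0⊕1⊕1⊕1⊕0⊕1⊕1⊕1 = 1
p8 = XOR of data positions {9,10,11,12,13,14,15,24,25,26,27,28,29,30,31} = 1⊕0⊕1⊕1⊕1⊕1⊕0⊕1⊕1⊕1⊕0⊕0⊕1⊕1⊕1 = 1
p16 = XOR of data positions {17,18,19,20,21,22,23,24,25,26,27,28,29,30,31} = 0⊕0⊕0⊕0⊕1⊕1⊕1⊕1⊕1⊕1⊕0⊕0⊕1⊕1⊕1 = 1
Parity bits p1,p2,p4,p8,p16 = 11111

11111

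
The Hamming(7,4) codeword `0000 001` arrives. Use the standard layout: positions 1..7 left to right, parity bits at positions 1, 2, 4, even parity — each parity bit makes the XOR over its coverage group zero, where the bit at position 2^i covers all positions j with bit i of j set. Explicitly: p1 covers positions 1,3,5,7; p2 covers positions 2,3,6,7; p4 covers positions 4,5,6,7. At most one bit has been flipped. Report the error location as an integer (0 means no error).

7

s1: b1⊕b3⊕b5⊕b7 = 0⊕0⊕0⊕1 = 1
s2: b2⊕b3⊕b6⊕b7 = 0⊕0⊕0⊕1 = 1
s4: b4⊕b5⊕b6⊕b7 = 0⊕0⊕0⊕1 = 1
Syndrome (s4...s1) = 111 → position 7.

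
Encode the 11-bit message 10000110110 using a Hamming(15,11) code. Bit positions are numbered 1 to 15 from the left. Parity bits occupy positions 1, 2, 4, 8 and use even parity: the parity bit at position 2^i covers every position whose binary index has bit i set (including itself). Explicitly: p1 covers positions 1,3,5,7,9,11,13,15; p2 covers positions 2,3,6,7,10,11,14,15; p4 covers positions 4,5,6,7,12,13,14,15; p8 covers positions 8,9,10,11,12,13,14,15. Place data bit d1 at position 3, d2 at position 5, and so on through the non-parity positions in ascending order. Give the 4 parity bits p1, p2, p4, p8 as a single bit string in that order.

Place data bits at non-power-of-two positions: b3=1, b5=0, b6=0, b7=0, b9=0, b10=1, b11=1, b12=0, b13=1, b14=1, b15=0.
p1 = XOR of data positions {3,5,7,9,11,13,15} = 1⊕0⊕0⊕0⊕1⊕1⊕0 = 1
p2 = XOR of data positions {3,6,7,10,11,14,15} = 1⊕0⊕0⊕1⊕1⊕1⊕0 = 0
p4 = XOR of data positions {5,6,7,12,13,14,15} = 0⊕0⊕0⊕0⊕1⊕1⊕0 = 0
p8 = XOR of data positions {9,10,11,12,13,14,15} = 0⊕1⊕1⊕0⊕1⊕1⊕0 = 0
Parity bits p1,p2,p4,p8 = 1000

1000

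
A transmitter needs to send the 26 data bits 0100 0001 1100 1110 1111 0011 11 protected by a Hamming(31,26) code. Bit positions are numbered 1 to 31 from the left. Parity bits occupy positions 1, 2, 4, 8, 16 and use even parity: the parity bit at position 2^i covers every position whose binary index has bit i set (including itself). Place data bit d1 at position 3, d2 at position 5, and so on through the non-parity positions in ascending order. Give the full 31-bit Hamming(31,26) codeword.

1101100100011101011101111001111

Place data bits at non-power-of-two positions: b3=0, b5=1, b6=0, b7=0, b9=0, b10=0, b11=0, b12=1, b13=1, b14=1, b15=0, b17=0, b18=1, b19=1, b20=1, b21=0, b22=1, b23=1, b24=1, b25=1, b26=0, b27=0, b28=1, b29=1, b30=1, b31=1.
p1 = XOR of data positions {3,5,7,9,11,13,15,17,19,21,23,25,27,29,31} = 0⊕1⊕0⊕0⊕0⊕1⊕0⊕0⊕1⊕0⊕1⊕1⊕0⊕1⊕1 = 1
p2 = XOR of data positions {3,6,7,10,11,14,15,18,19,22,23,26,27,30,31} = 0⊕0⊕0⊕0⊕0⊕1⊕0⊕1⊕1⊕1⊕1⊕0⊕0⊕1⊕1 = 1
p4 = XOR of data positions {5,6,7,12,13,14,15,20,21,22,23,28,29,30,31} = 1⊕0⊕0⊕1⊕1⊕1⊕0⊕1⊕0⊕1⊕1⊕1⊕1⊕1⊕1 = 1
p8 = XOR of data positions {9,10,11,12,13,14,15,24,25,26,27,28,29,30,31} = 0⊕0⊕0⊕1⊕1⊕1⊕0⊕1⊕1⊕0⊕0⊕1⊕1⊕1⊕1 = 1
p16 = XOR of data positions {17,18,19,20,21,22,23,24,25,26,27,28,29,30,31} = 0⊕1⊕1⊕1⊕0⊕1⊕1⊕1⊕1⊕0⊕0⊕1⊕1⊕1⊕1 = 1
Codeword b1..b31 = 1101100100011101011101111001111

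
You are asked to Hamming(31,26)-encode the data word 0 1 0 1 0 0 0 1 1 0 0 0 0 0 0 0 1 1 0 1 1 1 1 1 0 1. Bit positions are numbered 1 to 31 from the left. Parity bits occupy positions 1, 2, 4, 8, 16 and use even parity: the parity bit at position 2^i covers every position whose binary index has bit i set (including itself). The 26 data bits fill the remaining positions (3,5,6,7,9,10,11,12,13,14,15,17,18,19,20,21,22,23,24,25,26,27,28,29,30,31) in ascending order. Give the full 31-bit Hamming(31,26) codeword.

Place data bits at non-power-of-two positions: b3=0, b5=1, b6=0, b7=1, b9=0, b10=0, b11=0, b12=1, b13=1, b14=0, b15=0, b17=0, b18=0, b19=0, b20=0, b21=0, b22=1, b23=1, b24=0, b25=1, b26=1, b27=1, b28=1, b29=1, b30=0, b31=1.
p1 = XOR of data positions {3,5,7,9,11,13,15,17,19,21,23,25,27,29,31} = 0⊕1⊕1⊕0⊕0⊕1⊕0⊕0⊕0⊕0⊕1⊕1⊕1⊕1⊕1 = 0
p2 = XOR of data positions {3,6,7,10,11,14,15,18,19,22,23,26,27,30,31} = 0⊕0⊕1⊕0⊕0⊕0⊕0⊕0⊕0⊕1⊕1⊕1⊕1⊕0⊕1 = 0
p4 = XOR of data positions {5,6,7,12,13,14,15,20,21,22,23,28,29,30,31} = 1⊕0⊕1⊕1⊕1⊕0⊕0⊕0⊕0⊕1⊕1⊕1⊕1⊕0⊕1 = 1
p8 = XOR of data positions {9,10,11,12,13,14,15,24,25,26,27,28,29,30,31} = 0⊕0⊕0⊕1⊕1⊕0⊕0⊕0⊕1⊕1⊕1⊕1⊕1⊕0⊕1 = 0
p16 = XOR of data positions {17,18,19,20,21,22,23,24,25,26,27,28,29,30,31} = 0⊕0⊕0⊕0⊕0⊕1⊕1⊕0⊕1⊕1⊕1⊕1⊕1⊕0⊕1 = 0
Codeword b1..b31 = 0001101000011000000001101111101

0001101000011000000001101111101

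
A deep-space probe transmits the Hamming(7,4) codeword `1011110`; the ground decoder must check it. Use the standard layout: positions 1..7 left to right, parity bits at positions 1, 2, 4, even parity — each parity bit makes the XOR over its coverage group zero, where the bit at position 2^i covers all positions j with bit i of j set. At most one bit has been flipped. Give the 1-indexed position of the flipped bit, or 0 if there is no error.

s1: b1⊕b3⊕b5⊕b7 = 1⊕1⊕1⊕0 = 1
s2: b2⊕b3⊕b6⊕b7 = 0⊕1⊕1⊕0 = 0
s4: b4⊕b5⊕b6⊕b7 = 1⊕1⊕1⊕0 = 1
Syndrome (s4...s1) = 101 → position 5.

5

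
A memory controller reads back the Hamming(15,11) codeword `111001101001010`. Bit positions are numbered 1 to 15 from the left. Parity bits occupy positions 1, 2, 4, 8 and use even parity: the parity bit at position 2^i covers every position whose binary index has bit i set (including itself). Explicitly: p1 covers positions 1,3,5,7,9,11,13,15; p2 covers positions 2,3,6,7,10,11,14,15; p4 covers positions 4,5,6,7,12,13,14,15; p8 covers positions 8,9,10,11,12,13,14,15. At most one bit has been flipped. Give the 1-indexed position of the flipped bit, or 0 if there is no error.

s1: b1⊕b3⊕b5⊕b7⊕b9⊕b11⊕b13⊕b15 = 1⊕1⊕0⊕1⊕1⊕0⊕0⊕0 = 0
s2: b2⊕b3⊕b6⊕b7⊕b10⊕b11⊕b14⊕b15 = 1⊕1⊕1⊕1⊕0⊕0⊕1⊕0 = 1
s4: b4⊕b5⊕b6⊕b7⊕b12⊕b13⊕b14⊕b15 = 0⊕0⊕1⊕1⊕1⊕0⊕1⊕0 = 0
s8: b8⊕b9⊕b10⊕b11⊕b12⊕b13⊕b14⊕b15 = 0⊕1⊕0⊕0⊕1⊕0⊕1⊕0 = 1
Syndrome (s8...s1) = 1010 → position 10.

10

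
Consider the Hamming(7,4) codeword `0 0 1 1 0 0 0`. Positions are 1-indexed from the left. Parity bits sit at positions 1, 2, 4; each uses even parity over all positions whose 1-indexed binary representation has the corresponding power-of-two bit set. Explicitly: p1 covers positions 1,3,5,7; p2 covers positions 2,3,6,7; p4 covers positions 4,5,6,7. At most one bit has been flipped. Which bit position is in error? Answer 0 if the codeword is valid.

7

s1: b1⊕b3⊕b5⊕b7 = 0⊕1⊕0⊕0 = 1
s2: b2⊕b3⊕b6⊕b7 = 0⊕1⊕0⊕0 = 1
s4: b4⊕b5⊕b6⊕b7 = 1⊕0⊕0⊕0 = 1
Syndrome (s4...s1) = 111 → position 7.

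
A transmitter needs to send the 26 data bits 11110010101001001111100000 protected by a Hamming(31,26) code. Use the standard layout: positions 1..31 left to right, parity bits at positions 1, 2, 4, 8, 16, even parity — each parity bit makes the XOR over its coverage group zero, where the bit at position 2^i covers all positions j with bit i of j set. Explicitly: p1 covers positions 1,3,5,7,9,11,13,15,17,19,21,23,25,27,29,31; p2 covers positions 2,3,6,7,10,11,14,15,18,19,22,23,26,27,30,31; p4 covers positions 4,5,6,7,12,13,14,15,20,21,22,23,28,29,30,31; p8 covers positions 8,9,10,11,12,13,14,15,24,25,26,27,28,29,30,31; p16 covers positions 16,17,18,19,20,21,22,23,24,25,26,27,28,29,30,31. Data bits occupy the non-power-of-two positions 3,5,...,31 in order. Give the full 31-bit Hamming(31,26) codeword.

1111111000101010001001111100000

Place data bits at non-power-of-two positions: b3=1, b5=1, b6=1, b7=1, b9=0, b10=0, b11=1, b12=0, b13=1, b14=0, b15=1, b17=0, b18=0, b19=1, b20=0, b21=0, b22=1, b23=1, b24=1, b25=1, b26=1, b27=0, b28=0, b29=0, b30=0, b31=0.
p1 = XOR of data positions {3,5,7,9,11,13,15,17,19,21,23,25,27,29,31} = 1⊕1⊕1⊕0⊕1⊕1⊕1⊕0⊕1⊕0⊕1⊕1⊕0⊕0⊕0 = 1
p2 = XOR of data positions {3,6,7,10,11,14,15,18,19,22,23,26,27,30,31} = 1⊕1⊕1⊕0⊕1⊕0⊕1⊕0⊕1⊕1⊕1⊕1⊕0⊕0⊕0 = 1
p4 = XOR of data positions {5,6,7,12,13,14,15,20,21,22,23,28,29,30,31} = 1⊕1⊕1⊕0⊕1⊕0⊕1⊕0⊕0⊕1⊕1⊕0⊕0⊕0⊕0 = 1
p8 = XOR of data positions {9,10,11,12,13,14,15,24,25,26,27,28,29,30,31} = 0⊕0⊕1⊕0⊕1⊕0⊕1⊕1⊕1⊕1⊕0⊕0⊕0⊕0⊕0 = 0
p16 = XOR of data positions {17,18,19,20,21,22,23,24,25,26,27,28,29,30,31} = 0⊕0⊕1⊕0⊕0⊕1⊕1⊕1⊕1⊕1⊕0⊕0⊕0⊕0⊕0 = 0
Codeword b1..b31 = 1111111000101010001001111100000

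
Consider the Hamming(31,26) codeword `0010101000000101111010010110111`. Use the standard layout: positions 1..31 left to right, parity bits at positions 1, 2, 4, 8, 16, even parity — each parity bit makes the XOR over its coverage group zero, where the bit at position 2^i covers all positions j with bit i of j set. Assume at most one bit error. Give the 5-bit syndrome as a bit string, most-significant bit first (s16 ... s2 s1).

11111

s1: b1⊕b3⊕b5⊕b7⊕b9⊕b11⊕b13⊕b15⊕b17⊕b19⊕b21⊕b23⊕b25⊕b27⊕b29⊕b31 = 0⊕1⊕1⊕1⊕0⊕0⊕0⊕0⊕1⊕1⊕1⊕0⊕0⊕1⊕1⊕1 = 1
s2: b2⊕b3⊕b6⊕b7⊕b10⊕b11⊕b14⊕b15⊕b18⊕b19⊕b22⊕b23⊕b26⊕b27⊕b30⊕b31 = 0⊕1⊕0⊕1⊕0⊕0⊕1⊕0⊕1⊕1⊕0⊕0⊕1⊕1⊕1⊕1 = 1
s4: b4⊕b5⊕b6⊕b7⊕b12⊕b13⊕b14⊕b15⊕b20⊕b21⊕b22⊕b23⊕b28⊕b29⊕b30⊕b31 = 0⊕1⊕0⊕1⊕0⊕0⊕1⊕0⊕0⊕1⊕0⊕0⊕0⊕1⊕1⊕1 = 1
s8: b8⊕b9⊕b10⊕b11⊕b12⊕b13⊕b14⊕b15⊕b24⊕b25⊕b26⊕b27⊕b28⊕b29⊕b30⊕b31 = 0⊕0⊕0⊕0⊕0⊕0⊕1⊕0⊕1⊕0⊕1⊕1⊕0⊕1⊕1⊕1 = 1
s16: b16⊕b17⊕b18⊕b19⊕b20⊕b21⊕b22⊕b23⊕b24⊕b25⊕b26⊕b27⊕b28⊕b29⊕b30⊕b31 = 1⊕1⊕1⊕1⊕0⊕1⊕0⊕0⊕1⊕0⊕1⊕1⊕0⊕1⊕1⊕1 = 1
Syndrome (s16...s1) = 11111 → position 31.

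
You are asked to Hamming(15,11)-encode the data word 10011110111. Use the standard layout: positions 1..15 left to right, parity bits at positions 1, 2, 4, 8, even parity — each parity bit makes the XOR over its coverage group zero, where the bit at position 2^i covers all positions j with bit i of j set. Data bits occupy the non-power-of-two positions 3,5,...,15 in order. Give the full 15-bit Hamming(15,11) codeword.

001000101110111

Place data bits at non-power-of-two positions: b3=1, b5=0, b6=0, b7=1, b9=1, b10=1, b11=1, b12=0, b13=1, b14=1, b15=1.
p1 = XOR of data positions {3,5,7,9,11,13,15} = 1⊕0⊕1⊕1⊕1⊕1⊕1 = 0
p2 = XOR of data positions {3,6,7,10,11,14,15} = 1⊕0⊕1⊕1⊕1⊕1⊕1 = 0
p4 = XOR of data positions {5,6,7,12,13,14,15} = 0⊕0⊕1⊕0⊕1⊕1⊕1 = 0
p8 = XOR of data positions {9,10,11,12,13,14,15} = 1⊕1⊕1⊕0⊕1⊕1⊕1 = 0
Codeword b1..b15 = 001000101110111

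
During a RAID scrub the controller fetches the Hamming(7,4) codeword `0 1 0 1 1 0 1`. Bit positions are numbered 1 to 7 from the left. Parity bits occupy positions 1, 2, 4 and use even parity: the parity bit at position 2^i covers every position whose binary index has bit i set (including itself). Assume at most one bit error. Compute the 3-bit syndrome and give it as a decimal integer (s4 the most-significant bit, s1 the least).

s1: b1⊕b3⊕b5⊕b7 = 0⊕0⊕1⊕1 = 0
s2: b2⊕b3⊕b6⊕b7 = 1⊕0⊕0⊕1 = 0
s4: b4⊕b5⊕b6⊕b7 = 1⊕1⊕0⊕1 = 1
Syndrome (s4...s1) = 100 → position 4.

4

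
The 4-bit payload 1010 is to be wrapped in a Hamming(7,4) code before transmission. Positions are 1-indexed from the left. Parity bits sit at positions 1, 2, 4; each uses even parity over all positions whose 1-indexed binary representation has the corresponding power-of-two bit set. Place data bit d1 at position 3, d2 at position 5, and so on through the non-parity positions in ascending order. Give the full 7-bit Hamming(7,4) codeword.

1011010

Place data bits at non-power-of-two positions: b3=1, b5=0, b6=1, b7=0.
p1 = XOR of data positions {3,5,7} = 1⊕0⊕0 = 1
p2 = XOR of data positions {3,6,7} = 1⊕1⊕0 = 0
p4 = XOR of data positions {5,6,7} = 0⊕1⊕0 = 1
Codeword b1..b7 = 1011010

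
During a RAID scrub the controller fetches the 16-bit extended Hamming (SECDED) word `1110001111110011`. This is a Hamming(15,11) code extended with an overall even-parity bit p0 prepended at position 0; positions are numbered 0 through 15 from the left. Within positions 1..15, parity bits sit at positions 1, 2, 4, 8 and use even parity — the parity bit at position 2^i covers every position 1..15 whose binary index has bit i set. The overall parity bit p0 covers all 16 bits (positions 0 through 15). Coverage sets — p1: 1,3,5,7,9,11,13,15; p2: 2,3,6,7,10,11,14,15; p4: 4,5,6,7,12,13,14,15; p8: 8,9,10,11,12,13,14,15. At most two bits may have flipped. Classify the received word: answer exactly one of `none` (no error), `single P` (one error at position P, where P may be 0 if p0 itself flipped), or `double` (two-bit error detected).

single 3

s1: b1⊕b3⊕b5⊕b7⊕b9⊕b11⊕b13⊕b15 = 1⊕0⊕0⊕1⊕1⊕1⊕0⊕1 = 1
s2: b2⊕b3⊕b6⊕b7⊕b10⊕b11⊕b14⊕b15 = 1⊕0⊕1⊕1⊕1⊕1⊕1⊕1 = 1
s4: b4⊕b5⊕b6⊕b7⊕b12⊕b13⊕b14⊕b15 = 0⊕0⊕1⊕1⊕0⊕0⊕1⊕1 = 0
s8: b8⊕b9⊕b10⊕b11⊕b12⊕b13⊕b14⊕b15 = 1⊕1⊕1⊕1⊕0⊕0⊕1⊕1 = 0
Syndrome (s8...s1) = 0011 → position 3.
Overall parity (XOR of all 16 bits, including p0): 1⊕1⊕1⊕0⊕0⊕0⊕1⊕1⊕1⊕1⊕1⊕1⊕0⊕0⊕1⊕1 = 1
Overall=1, syndrome position=3 → single-bit error at position 3.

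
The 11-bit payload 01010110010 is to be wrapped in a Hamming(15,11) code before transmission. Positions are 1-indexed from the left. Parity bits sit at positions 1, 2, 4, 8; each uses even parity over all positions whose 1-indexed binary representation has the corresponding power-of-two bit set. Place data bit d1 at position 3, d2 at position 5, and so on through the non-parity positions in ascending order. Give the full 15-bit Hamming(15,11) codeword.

Place data bits at non-power-of-two positions: b3=0, b5=1, b6=0, b7=1, b9=0, b10=1, b11=1, b12=0, b13=0, b14=1, b15=0.
p1 = XOR of data positions {3,5,7,9,11,13,15} = 0⊕1⊕1⊕0⊕1⊕0⊕0 = 1
p2 = XOR of data positions {3,6,7,10,11,14,15} = 0⊕0⊕1⊕1⊕1⊕1⊕0 = 0
p4 = XOR of data positions {5,6,7,12,13,14,15} = 1⊕0⊕1⊕0⊕0⊕1⊕0 = 1
p8 = XOR of data positions {9,10,11,12,13,14,15} = 0⊕1⊕1⊕0⊕0⊕1⊕0 = 1
Codeword b1..b15 = 100110110110010

100110110110010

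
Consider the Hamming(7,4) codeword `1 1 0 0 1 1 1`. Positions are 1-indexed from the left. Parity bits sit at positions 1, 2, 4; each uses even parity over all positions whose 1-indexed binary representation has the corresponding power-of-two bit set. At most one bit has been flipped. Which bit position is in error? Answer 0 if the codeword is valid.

7

s1: b1⊕b3⊕b5⊕b7 = 1⊕0⊕1⊕1 = 1
s2: b2⊕b3⊕b6⊕b7 = 1⊕0⊕1⊕1 = 1
s4: b4⊕b5⊕b6⊕b7 = 0⊕1⊕1⊕1 = 1
Syndrome (s4...s1) = 111 → position 7.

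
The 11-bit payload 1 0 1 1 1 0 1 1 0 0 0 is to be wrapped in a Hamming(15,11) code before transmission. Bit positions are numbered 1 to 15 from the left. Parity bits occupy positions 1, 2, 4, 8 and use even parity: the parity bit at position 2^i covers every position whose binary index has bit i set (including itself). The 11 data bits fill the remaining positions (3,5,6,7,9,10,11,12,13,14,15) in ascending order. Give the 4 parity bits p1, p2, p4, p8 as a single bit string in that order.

0011

Place data bits at non-power-of-two positions: b3=1, b5=0, b6=1, b7=1, b9=1, b10=0, b11=1, b12=1, b13=0, b14=0, b15=0.
p1 = XOR of data positions {3,5,7,9,11,13,15} = 1⊕0⊕1⊕1⊕1⊕0⊕0 = 0
p2 = XOR of data positions {3,6,7,10,11,14,15} = 1⊕1⊕1⊕0⊕1⊕0⊕0 = 0
p4 = XOR of data positions {5,6,7,12,13,14,15} = 0⊕1⊕1⊕1⊕0⊕0⊕0 = 1
p8 = XOR of data positions {9,10,11,12,13,14,15} = 1⊕0⊕1⊕1⊕0⊕0⊕0 = 1
Parity bits p1,p2,p4,p8 = 0011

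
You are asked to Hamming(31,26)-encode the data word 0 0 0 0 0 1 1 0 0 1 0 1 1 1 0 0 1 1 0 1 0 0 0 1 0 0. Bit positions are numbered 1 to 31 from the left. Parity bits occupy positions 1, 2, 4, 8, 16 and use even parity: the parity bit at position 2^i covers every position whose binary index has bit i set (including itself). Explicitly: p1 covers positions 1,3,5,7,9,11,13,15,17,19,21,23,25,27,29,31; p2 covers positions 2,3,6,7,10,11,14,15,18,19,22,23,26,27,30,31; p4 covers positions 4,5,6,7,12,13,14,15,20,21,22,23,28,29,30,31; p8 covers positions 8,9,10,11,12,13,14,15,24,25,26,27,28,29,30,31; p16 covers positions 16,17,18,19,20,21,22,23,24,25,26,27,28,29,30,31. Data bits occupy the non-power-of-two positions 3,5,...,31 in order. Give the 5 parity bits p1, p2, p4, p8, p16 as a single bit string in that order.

01011

Place data bits at non-power-of-two positions: b3=0, b5=0, b6=0, b7=0, b9=0, b10=1, b11=1, b12=0, b13=0, b14=1, b15=0, b17=1, b18=1, b19=1, b20=0, b21=0, b22=1, b23=1, b24=0, b25=1, b26=0, b27=0, b28=0, b29=1, b30=0, b31=0.
p1 = XOR of data positions {3,5,7,9,11,13,15,17,19,21,23,25,27,29,31} = 0⊕0⊕0⊕0⊕1⊕0⊕0⊕1⊕1⊕0⊕1⊕1⊕0⊕1⊕0 = 0
p2 = XOR of data positions {3,6,7,10,11,14,15,18,19,22,23,26,27,30,31} = 0⊕0⊕0⊕1⊕1⊕1⊕0⊕1⊕1⊕1⊕1⊕0⊕0⊕0⊕0 = 1
p4 = XOR of data positions {5,6,7,12,13,14,15,20,21,22,23,28,29,30,31} = 0⊕0⊕0⊕0⊕0⊕1⊕0⊕0⊕0⊕1⊕1⊕0⊕1⊕0⊕0 = 0
p8 = XOR of data positions {9,10,11,12,13,14,15,24,25,26,27,28,29,30,31} = 0⊕1⊕1⊕0⊕0⊕1⊕0⊕0⊕1⊕0⊕0⊕0⊕1⊕0⊕0 = 1
p16 = XOR of data positions {17,18,19,20,21,22,23,24,25,26,27,28,29,30,31} = 1⊕1⊕1⊕0⊕0⊕1⊕1⊕0⊕1⊕0⊕0⊕0⊕1⊕0⊕0 = 1
Parity bits p1,p2,p4,p8,p16 = 01011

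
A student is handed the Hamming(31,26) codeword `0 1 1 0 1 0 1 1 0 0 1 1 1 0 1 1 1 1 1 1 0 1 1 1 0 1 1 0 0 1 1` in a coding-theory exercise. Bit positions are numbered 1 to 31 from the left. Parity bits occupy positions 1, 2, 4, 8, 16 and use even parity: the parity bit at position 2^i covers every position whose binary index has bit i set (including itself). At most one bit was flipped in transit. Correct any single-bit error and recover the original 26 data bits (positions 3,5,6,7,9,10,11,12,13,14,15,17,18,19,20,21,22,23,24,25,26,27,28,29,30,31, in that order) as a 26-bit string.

s1: b1⊕b3⊕b5⊕b7⊕b9⊕b11⊕b13⊕b15⊕b17⊕b19⊕b21⊕b23⊕b25⊕b27⊕b29⊕b31 = 0⊕1⊕1⊕1⊕0⊕1⊕1⊕1⊕1⊕1⊕0⊕1⊕0⊕1⊕0⊕1 = 1
s2: b2⊕b3⊕b6⊕b7⊕b10⊕b11⊕b14⊕b15⊕b18⊕b19⊕b22⊕b23⊕b26⊕b27⊕b30⊕b31 = 1⊕1⊕0⊕1⊕0⊕1⊕0⊕1⊕1⊕1⊕1⊕1⊕1⊕1⊕1⊕1 = 1
s4: b4⊕b5⊕b6⊕b7⊕b12⊕b13⊕b14⊕b15⊕b20⊕b21⊕b22⊕b23⊕b28⊕b29⊕b30⊕b31 = 0⊕1⊕0⊕1⊕1⊕1⊕0⊕1⊕1⊕0⊕1⊕1⊕0⊕0⊕1⊕1 = 0
s8: b8⊕b9⊕b10⊕b11⊕b12⊕b13⊕b14⊕b15⊕b24⊕b25⊕b26⊕b27⊕b28⊕b29⊕b30⊕b31 = 1⊕0⊕0⊕1⊕1⊕1⊕0⊕1⊕1⊕0⊕1⊕1⊕0⊕0⊕1⊕1 = 0
s16: b16⊕b17⊕b18⊕b19⊕b20⊕b21⊕b22⊕b23⊕b24⊕b25⊕b26⊕b27⊕b28⊕b29⊕b30⊕b31 = 1⊕1⊕1⊕1⊕1⊕0⊕1⊕1⊕1⊕0⊕1⊕1⊕0⊕0⊕1⊕1 = 0
Syndrome (s16...s1) = 00011 → position 3.
Flip bit 3: corrected codeword = 0100101100111011111101110110011
Data bits at positions 3,5,6,7,9,10,11,12,13,14,15,17,18,19,20,21,22,23,24,25,26,27,28,29,30,31: 01010011101111101110110011

01010011101111101110110011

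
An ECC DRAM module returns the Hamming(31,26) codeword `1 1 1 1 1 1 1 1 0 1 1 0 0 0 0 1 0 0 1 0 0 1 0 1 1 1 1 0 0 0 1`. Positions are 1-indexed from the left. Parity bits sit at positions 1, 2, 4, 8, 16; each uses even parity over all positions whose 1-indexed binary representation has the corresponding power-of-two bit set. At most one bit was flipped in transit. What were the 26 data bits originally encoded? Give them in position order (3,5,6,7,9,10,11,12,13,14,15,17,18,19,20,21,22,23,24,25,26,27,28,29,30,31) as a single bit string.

01110110000001001011110001

s1: b1⊕b3⊕b5⊕b7⊕b9⊕b11⊕b13⊕b15⊕b17⊕b19⊕b21⊕b23⊕b25⊕b27⊕b29⊕b31 = 1⊕1⊕1⊕1⊕0⊕1⊕0⊕0⊕0⊕1⊕0⊕0⊕1⊕1⊕0⊕1 = 1
s2: b2⊕b3⊕b6⊕b7⊕b10⊕b11⊕b14⊕b15⊕b18⊕b19⊕b22⊕b23⊕b26⊕b27⊕b30⊕b31 = 1⊕1⊕1⊕1⊕1⊕1⊕0⊕0⊕0⊕1⊕1⊕0⊕1⊕1⊕0⊕1 = 1
s4: b4⊕b5⊕b6⊕b7⊕b12⊕b13⊕b14⊕b15⊕b20⊕b21⊕b22⊕b23⊕b28⊕b29⊕b30⊕b31 = 1⊕1⊕1⊕1⊕0⊕0⊕0⊕0⊕0⊕0⊕1⊕0⊕0⊕0⊕0⊕1 = 0
s8: b8⊕b9⊕b10⊕b11⊕b12⊕b13⊕b14⊕b15⊕b24⊕b25⊕b26⊕b27⊕b28⊕b29⊕b30⊕b31 = 1⊕0⊕1⊕1⊕0⊕0⊕0⊕0⊕1⊕1⊕1⊕1⊕0⊕0⊕0⊕1 = 0
s16: b16⊕b17⊕b18⊕b19⊕b20⊕b21⊕b22⊕b23⊕b24⊕b25⊕b26⊕b27⊕b28⊕b29⊕b30⊕b31 = 1⊕0⊕0⊕1⊕0⊕0⊕1⊕0⊕1⊕1⊕1⊕1⊕0⊕0⊕0⊕1 = 0
Syndrome (s16...s1) = 00011 → position 3.
Flip bit 3: corrected codeword = 1101111101100001001001011110001
Data bits at positions 3,5,6,7,9,10,11,12,13,14,15,17,18,19,20,21,22,23,24,25,26,27,28,29,30,31: 01110110000001001011110001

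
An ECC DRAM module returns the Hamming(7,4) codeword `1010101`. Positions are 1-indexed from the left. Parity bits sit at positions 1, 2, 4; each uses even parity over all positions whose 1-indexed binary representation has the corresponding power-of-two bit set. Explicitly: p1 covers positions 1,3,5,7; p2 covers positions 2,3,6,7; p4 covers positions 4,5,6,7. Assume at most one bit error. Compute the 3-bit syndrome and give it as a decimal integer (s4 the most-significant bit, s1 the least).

0

s1: b1⊕b3⊕b5⊕b7 = 1⊕1⊕1⊕1 = 0
s2: b2⊕b3⊕b6⊕b7 = 0⊕1⊕0⊕1 = 0
s4: b4⊕b5⊕b6⊕b7 = 0⊕1⊕0⊕1 = 0
Syndrome (s4...s1) = 000 → position 0 (no error).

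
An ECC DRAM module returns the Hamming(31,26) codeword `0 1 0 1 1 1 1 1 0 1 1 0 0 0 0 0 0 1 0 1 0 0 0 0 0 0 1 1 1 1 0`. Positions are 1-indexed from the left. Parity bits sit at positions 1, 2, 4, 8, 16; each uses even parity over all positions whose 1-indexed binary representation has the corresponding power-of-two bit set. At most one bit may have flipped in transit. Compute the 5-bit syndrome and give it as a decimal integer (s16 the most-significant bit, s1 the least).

s1: b1⊕b3⊕b5⊕b7⊕b9⊕b11⊕b13⊕b15⊕b17⊕b19⊕b21⊕b23⊕b25⊕b27⊕b29⊕b31 = 0⊕0⊕1⊕1⊕0⊕1⊕0⊕0⊕0⊕0⊕0⊕0⊕0⊕1⊕1⊕0 = 1
s2: b2⊕b3⊕b6⊕b7⊕b10⊕b11⊕b14⊕b15⊕b18⊕b19⊕b22⊕b23⊕b26⊕b27⊕b30⊕b31 = 1⊕0⊕1⊕1⊕1⊕1⊕0⊕0⊕1⊕0⊕0⊕0⊕0⊕1⊕1⊕0 = 0
s4: b4⊕b5⊕b6⊕b7⊕b12⊕b13⊕b14⊕b15⊕b20⊕b21⊕b22⊕b23⊕b28⊕b29⊕b30⊕b31 = 1⊕1⊕1⊕1⊕0⊕0⊕0⊕0⊕1⊕0⊕0⊕0⊕1⊕1⊕1⊕0 = 0
s8: b8⊕b9⊕b10⊕b11⊕b12⊕b13⊕b14⊕b15⊕b24⊕b25⊕b26⊕b27⊕b28⊕b29⊕b30⊕b31 = 1⊕0⊕1⊕1⊕0⊕0⊕0⊕0⊕0⊕0⊕0⊕1⊕1⊕1⊕1⊕0 = 1
s16: b16⊕b17⊕b18⊕b19⊕b20⊕b21⊕b22⊕b23⊕b24⊕b25⊕b26⊕b27⊕b28⊕b29⊕b30⊕b31 = 0⊕0⊕1⊕0⊕1⊕0⊕0⊕0⊕0⊕0⊕0⊕1⊕1⊕1⊕1⊕0 = 0
Syndrome (s16...s1) = 01001 → position 9.

9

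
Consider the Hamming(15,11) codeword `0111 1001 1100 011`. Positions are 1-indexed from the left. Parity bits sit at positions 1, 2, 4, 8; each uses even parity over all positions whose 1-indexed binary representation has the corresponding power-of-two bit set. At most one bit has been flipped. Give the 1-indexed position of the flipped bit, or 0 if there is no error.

10

s1: b1⊕b3⊕b5⊕b7⊕b9⊕b11⊕b13⊕b15 = 0⊕1⊕1⊕0⊕1⊕0⊕0⊕1 = 0
s2: b2⊕b3⊕b6⊕b7⊕b10⊕b11⊕b14⊕b15 = 1⊕1⊕0⊕0⊕1⊕0⊕1⊕1 = 1
s4: b4⊕b5⊕b6⊕b7⊕b12⊕b13⊕b14⊕b15 = 1⊕1⊕0⊕0⊕0⊕0⊕1⊕1 = 0
s8: b8⊕b9⊕b10⊕b11⊕b12⊕b13⊕b14⊕b15 = 1⊕1⊕1⊕0⊕0⊕0⊕1⊕1 = 1
Syndrome (s8...s1) = 1010 → position 10.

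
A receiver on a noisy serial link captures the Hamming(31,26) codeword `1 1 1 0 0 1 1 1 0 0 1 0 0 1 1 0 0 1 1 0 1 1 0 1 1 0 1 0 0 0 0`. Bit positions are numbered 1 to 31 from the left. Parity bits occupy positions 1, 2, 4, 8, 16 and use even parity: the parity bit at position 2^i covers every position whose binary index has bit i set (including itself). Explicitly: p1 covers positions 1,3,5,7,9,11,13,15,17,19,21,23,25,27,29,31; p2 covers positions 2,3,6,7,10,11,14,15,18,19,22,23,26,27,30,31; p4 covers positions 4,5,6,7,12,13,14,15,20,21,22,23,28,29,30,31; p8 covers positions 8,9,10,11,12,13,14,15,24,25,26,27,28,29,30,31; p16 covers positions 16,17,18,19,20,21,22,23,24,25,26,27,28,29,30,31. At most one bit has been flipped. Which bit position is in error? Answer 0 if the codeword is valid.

s1: b1⊕b3⊕b5⊕b7⊕b9⊕b11⊕b13⊕b15⊕b17⊕b19⊕b21⊕b23⊕b25⊕b27⊕b29⊕b31 = 1⊕1⊕0⊕1⊕0⊕1⊕0⊕1⊕0⊕1⊕1⊕0⊕1⊕1⊕0⊕0 = 1
s2: b2⊕b3⊕b6⊕b7⊕b10⊕b11⊕b14⊕b15⊕b18⊕b19⊕b22⊕b23⊕b26⊕b27⊕b30⊕b31 = 1⊕1⊕1⊕1⊕0⊕1⊕1⊕1⊕1⊕1⊕1⊕0⊕0⊕1⊕0⊕0 = 1
s4: b4⊕b5⊕b6⊕b7⊕b12⊕b13⊕b14⊕b15⊕b20⊕b21⊕b22⊕b23⊕b28⊕b29⊕b30⊕b31 = 0⊕0⊕1⊕1⊕0⊕0⊕1⊕1⊕0⊕1⊕1⊕0⊕0⊕0⊕0⊕0 = 0
s8: b8⊕b9⊕b10⊕b11⊕b12⊕b13⊕b14⊕b15⊕b24⊕b25⊕b26⊕b27⊕b28⊕b29⊕b30⊕b31 = 1⊕0⊕0⊕1⊕0⊕0⊕1⊕1⊕1⊕1⊕0⊕1⊕0⊕0⊕0⊕0 = 1
s16: b16⊕b17⊕b18⊕b19⊕b20⊕b21⊕b22⊕b23⊕b24⊕b25⊕b26⊕b27⊕b28⊕b29⊕b30⊕b31 = 0⊕0⊕1⊕1⊕0⊕1⊕1⊕0⊕1⊕1⊕0⊕1⊕0⊕0⊕0⊕0 = 1
Syndrome (s16...s1) = 11011 → position 27.

27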